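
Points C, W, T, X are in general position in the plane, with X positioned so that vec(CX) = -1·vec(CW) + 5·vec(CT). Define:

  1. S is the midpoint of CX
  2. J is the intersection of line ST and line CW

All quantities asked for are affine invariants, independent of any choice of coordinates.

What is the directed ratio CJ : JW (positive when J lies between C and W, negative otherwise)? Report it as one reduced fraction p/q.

Work in coordinates with C = (0, 0), W = (1, 0), T = (0, 1), X = (-1, 5).
1. S is the midpoint of CX ⇒ S = (-1/2, 5/2)
2. J is the intersection of line ST and line CW ⇒ J = (1/3, 0)
J = C + t·(W−C) with t = 1/3, so CJ:JW = t:(1−t) = 1/3:2/3

CJ:JW = 1/2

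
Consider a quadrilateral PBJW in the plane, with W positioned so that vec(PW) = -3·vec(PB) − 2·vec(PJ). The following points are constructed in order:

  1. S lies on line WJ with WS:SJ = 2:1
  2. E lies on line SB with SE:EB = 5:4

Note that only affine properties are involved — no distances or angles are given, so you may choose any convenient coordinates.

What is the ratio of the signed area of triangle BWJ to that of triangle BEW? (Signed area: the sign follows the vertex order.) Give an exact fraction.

[BWJ]:[BEW] = -27/8

Choose coordinates P = (0, 0), B = (1, 0), J = (0, 1), W = (-3, -2).
1. S lies on line WJ with WS:SJ = 2:1 ⇒ S = (-1, 0)
2. E lies on line SB with SE:EB = 5:4 ⇒ E = (1/9, 0)
2·[BWJ] = -6, 2·[BEW] = 16/9
[BWJ]:[BEW] = -6:16/9 = -27/8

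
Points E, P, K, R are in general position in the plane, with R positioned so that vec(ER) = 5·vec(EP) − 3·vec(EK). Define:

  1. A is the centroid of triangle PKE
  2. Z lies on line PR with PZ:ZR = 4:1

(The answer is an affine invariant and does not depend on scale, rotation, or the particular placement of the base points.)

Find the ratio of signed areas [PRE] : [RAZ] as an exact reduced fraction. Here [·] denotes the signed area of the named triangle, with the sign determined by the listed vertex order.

[PRE]:[RAZ] = 45/2

Work in coordinates with E = (0, 0), P = (1, 0), K = (0, 1), R = (5, -3).
1. A is the centroid of triangle PKE ⇒ A = (1/3, 1/3)
2. Z lies on line PR with PZ:ZR = 4:1 ⇒ Z = (21/5, -12/5)
2·[PRE] = -3, 2·[RAZ] = -2/15
[PRE]:[RAZ] = -3:-2/15 = 45/2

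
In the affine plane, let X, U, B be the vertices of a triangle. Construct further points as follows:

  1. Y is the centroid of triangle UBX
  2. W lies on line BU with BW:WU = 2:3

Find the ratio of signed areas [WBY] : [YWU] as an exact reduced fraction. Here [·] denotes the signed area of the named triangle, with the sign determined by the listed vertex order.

[WBY]:[YWU] = -2/3

Work in coordinates with X = (0, 0), U = (1, 0), B = (0, 1).
1. Y is the centroid of triangle UBX ⇒ Y = (1/3, 1/3)
2. W lies on line BU with BW:WU = 2:3 ⇒ W = (2/5, 3/5)
2·[WBY] = 2/15, 2·[YWU] = -1/5
[WBY]:[YWU] = 2/15:-1/5 = -2/3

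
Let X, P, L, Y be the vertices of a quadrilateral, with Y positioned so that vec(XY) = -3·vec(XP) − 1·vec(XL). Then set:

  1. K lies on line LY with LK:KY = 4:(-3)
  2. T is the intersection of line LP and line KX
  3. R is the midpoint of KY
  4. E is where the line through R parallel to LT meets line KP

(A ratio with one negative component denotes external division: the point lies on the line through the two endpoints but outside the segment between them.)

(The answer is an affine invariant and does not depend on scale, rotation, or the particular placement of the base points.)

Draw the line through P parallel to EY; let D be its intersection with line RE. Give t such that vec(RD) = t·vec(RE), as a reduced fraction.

Set X = (0, 0), P = (1, 0), L = (0, 1), Y = (-3, -1); any affine frame gives the same invariant.
1. K lies on line LY with LK:KY = 4:(-3) ⇒ K = (-12, -7)
2. T is the intersection of line LP and line KX ⇒ T = (12/19, 7/19)
3. R is the midpoint of KY ⇒ R = (-15/2, -4)
4. E is where the line through R parallel to LT meets line KP ⇒ E = (-57/8, -35/8)
through P parallel to EY: direction (33/8, 27/8); meets RE at D = (-47/8, -45/8)
D = R + t·(E−R) with t = 13/3

t = 13/3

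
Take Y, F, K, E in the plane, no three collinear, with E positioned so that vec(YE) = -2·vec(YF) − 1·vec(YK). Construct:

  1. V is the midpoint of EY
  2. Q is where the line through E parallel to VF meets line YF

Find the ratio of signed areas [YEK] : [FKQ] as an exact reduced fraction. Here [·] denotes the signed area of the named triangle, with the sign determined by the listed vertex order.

Work in coordinates with Y = (0, 0), F = (1, 0), K = (0, 1), E = (-2, -1).
1. V is the midpoint of EY ⇒ V = (-1, -1/2)
2. Q is where the line through E parallel to VF meets line YF ⇒ Q = (2, 0)
2·[YEK] = -2, 2·[FKQ] = -1
[YEK]:[FKQ] = -2:-1 = 2

[YEK]:[FKQ] = 2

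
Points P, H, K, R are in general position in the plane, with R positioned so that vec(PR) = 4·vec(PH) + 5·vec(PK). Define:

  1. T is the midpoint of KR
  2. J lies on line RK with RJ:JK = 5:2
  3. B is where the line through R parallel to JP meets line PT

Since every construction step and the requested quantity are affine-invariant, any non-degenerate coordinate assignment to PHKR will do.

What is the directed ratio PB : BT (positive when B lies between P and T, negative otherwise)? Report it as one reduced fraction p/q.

Assign P = (0, 0), H = (1, 0), K = (0, 1), R = (4, 5) — the answer is frame-independent, so this choice is without loss of generality.
1. T is the midpoint of KR ⇒ T = (2, 3)
2. J lies on line RK with RJ:JK = 5:2 ⇒ J = (8/7, 15/7)
3. B is where the line through R parallel to JP meets line PT ⇒ B = (20/3, 10)
B = P + t·(T−P) with t = 10/3, so PB:BT = t:(1−t) = 10/3:-7/3

PB:BT = -10/7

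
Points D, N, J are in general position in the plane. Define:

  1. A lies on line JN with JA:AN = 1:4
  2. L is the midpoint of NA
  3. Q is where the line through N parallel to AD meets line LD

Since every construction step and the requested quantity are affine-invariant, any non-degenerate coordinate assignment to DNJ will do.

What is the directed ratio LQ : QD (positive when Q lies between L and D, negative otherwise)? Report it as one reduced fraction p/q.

LQ:QD = -1/2

Work in coordinates with D = (0, 0), N = (1, 0), J = (0, 1).
1. A lies on line JN with JA:AN = 1:4 ⇒ A = (1/5, 4/5)
2. L is the midpoint of NA ⇒ L = (3/5, 2/5)
3. Q is where the line through N parallel to AD meets line LD ⇒ Q = (6/5, 4/5)
Q = L + t·(D−L) with t = -1, so LQ:QD = t:(1−t) = -1:2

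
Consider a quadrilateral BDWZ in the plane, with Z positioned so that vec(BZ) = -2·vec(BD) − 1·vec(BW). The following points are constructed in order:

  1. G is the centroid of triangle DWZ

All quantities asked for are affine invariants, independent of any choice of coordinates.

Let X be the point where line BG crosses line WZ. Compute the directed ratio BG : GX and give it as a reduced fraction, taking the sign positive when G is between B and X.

BG:GX = 1/2

Choose coordinates B = (0, 0), D = (1, 0), W = (0, 1), Z = (-2, -1).
1. G is the centroid of triangle DWZ ⇒ G = (-1/3, 0)
line BG meets WZ at X = (-1, 0)
G = B + t·(X−B) with t = 1/3, so BG:GX = 1/3:2/3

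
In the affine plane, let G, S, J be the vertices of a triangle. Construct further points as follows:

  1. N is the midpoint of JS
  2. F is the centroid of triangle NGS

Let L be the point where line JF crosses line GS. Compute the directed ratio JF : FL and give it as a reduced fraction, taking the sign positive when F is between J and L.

JF:FL = 5

Choose coordinates G = (0, 0), S = (1, 0), J = (0, 1).
1. N is the midpoint of JS ⇒ N = (1/2, 1/2)
2. F is the centroid of triangle NGS ⇒ F = (1/2, 1/6)
line JF meets GS at L = (3/5, 0)
F = J + t·(L−J) with t = 5/6, so JF:FL = 5/6:1/6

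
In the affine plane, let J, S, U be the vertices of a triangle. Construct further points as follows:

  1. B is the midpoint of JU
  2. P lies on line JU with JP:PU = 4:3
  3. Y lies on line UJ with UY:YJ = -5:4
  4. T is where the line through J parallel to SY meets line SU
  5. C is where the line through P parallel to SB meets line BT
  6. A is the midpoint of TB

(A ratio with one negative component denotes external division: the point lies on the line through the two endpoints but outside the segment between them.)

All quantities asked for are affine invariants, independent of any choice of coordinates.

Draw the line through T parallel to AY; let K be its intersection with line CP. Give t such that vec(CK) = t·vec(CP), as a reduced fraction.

Set J = (0, 0), S = (1, 0), U = (0, 1); any affine frame gives the same invariant.
1. B is the midpoint of JU ⇒ B = (0, 1/2)
2. P lies on line JU with JP:PU = 4:3 ⇒ P = (0, 4/7)
3. Y lies on line UJ with UY:YJ = -5:4 ⇒ Y = (0, -4)
4. T is where the line through J parallel to SY meets line SU ⇒ T = (1/5, 4/5)
5. C is where the line through P parallel to SB meets line BT ⇒ C = (1/28, 31/56)
6. A is the midpoint of TB ⇒ A = (1/10, 13/20)
through T parallel to AY: direction (-1/10, -93/20); meets CP at K = (127/658, 625/1316)
K = C + t·(P−C) with t = -207/47

t = -207/47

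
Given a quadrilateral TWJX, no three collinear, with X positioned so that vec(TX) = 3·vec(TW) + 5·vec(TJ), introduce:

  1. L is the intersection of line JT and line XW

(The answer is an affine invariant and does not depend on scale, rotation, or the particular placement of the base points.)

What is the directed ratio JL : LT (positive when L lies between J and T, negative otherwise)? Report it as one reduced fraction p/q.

JL:LT = -7/5

Assign T = (0, 0), W = (1, 0), J = (0, 1), X = (3, 5) — the answer is frame-independent, so this choice is without loss of generality.
1. L is the intersection of line JT and line XW ⇒ L = (0, -5/2)
L = J + t·(T−J) with t = 7/2, so JL:LT = t:(1−t) = 7/2:-5/2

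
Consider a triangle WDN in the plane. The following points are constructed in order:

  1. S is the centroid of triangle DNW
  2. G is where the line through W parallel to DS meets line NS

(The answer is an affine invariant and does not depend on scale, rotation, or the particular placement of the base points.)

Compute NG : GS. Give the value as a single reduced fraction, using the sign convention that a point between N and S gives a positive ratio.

NG:GS = -2

Choose coordinates W = (0, 0), D = (1, 0), N = (0, 1).
1. S is the centroid of triangle DNW ⇒ S = (1/3, 1/3)
2. G is where the line through W parallel to DS meets line NS ⇒ G = (2/3, -1/3)
G = N + t·(S−N) with t = 2, so NG:GS = t:(1−t) = 2:-1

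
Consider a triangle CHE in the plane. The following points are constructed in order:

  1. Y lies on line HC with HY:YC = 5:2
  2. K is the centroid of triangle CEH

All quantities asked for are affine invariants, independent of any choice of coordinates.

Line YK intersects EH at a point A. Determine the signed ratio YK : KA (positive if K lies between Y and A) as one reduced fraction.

Work in coordinates with C = (0, 0), H = (1, 0), E = (0, 1).
1. Y lies on line HC with HY:YC = 5:2 ⇒ Y = (2/7, 0)
2. K is the centroid of triangle CEH ⇒ K = (1/3, 1/3)
line YK meets EH at A = (3/8, 5/8)
K = Y + t·(A−Y) with t = 8/15, so YK:KA = 8/15:7/15

YK:KA = 8/7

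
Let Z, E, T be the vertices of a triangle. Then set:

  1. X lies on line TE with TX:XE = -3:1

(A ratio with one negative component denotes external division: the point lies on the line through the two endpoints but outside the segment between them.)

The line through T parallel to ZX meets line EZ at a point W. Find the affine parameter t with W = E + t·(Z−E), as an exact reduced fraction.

Set Z = (0, 0), E = (1, 0), T = (0, 1); any affine frame gives the same invariant.
1. X lies on line TE with TX:XE = -3:1 ⇒ X = (3/2, -1/2)
through T parallel to ZX: direction (3/2, -1/2); meets EZ at W = (3, 0)
W = E + t·(Z−E) with t = -2

t = -2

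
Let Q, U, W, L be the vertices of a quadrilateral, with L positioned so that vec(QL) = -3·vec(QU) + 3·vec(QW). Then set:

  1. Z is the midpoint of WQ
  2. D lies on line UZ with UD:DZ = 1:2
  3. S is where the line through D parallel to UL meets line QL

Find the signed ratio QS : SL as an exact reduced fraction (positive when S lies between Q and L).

Set Q = (0, 0), U = (1, 0), W = (0, 1), L = (-3, 3); any affine frame gives the same invariant.
1. Z is the midpoint of WQ ⇒ Z = (0, 1/2)
2. D lies on line UZ with UD:DZ = 1:2 ⇒ D = (2/3, 1/6)
3. S is where the line through D parallel to UL meets line QL ⇒ S = (-8/3, 8/3)
S = Q + t·(L−Q) with t = 8/9, so QS:SL = t:(1−t) = 8/9:1/9

QS:SL = 8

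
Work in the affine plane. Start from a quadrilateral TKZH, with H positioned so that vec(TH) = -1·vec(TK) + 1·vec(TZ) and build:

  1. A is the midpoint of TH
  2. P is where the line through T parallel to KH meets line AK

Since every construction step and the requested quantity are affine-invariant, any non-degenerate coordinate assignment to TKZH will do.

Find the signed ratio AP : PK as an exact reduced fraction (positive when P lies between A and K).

AP:PK = -1/2

Choose coordinates T = (0, 0), K = (1, 0), Z = (0, 1), H = (-1, 1).
1. A is the midpoint of TH ⇒ A = (-1/2, 1/2)
2. P is where the line through T parallel to KH meets line AK ⇒ P = (-2, 1)
P = A + t·(K−A) with t = -1, so AP:PK = t:(1−t) = -1:2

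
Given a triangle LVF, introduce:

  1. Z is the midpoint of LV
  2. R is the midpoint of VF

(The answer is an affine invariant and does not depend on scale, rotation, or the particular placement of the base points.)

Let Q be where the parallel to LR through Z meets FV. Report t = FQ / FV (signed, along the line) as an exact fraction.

Work in coordinates with L = (0, 0), V = (1, 0), F = (0, 1).
1. Z is the midpoint of LV ⇒ Z = (1/2, 0)
2. R is the midpoint of VF ⇒ R = (1/2, 1/2)
through Z parallel to LR: direction (1/2, 1/2); meets FV at Q = (3/4, 1/4)
Q = F + t·(V−F) with t = 3/4

t = 3/4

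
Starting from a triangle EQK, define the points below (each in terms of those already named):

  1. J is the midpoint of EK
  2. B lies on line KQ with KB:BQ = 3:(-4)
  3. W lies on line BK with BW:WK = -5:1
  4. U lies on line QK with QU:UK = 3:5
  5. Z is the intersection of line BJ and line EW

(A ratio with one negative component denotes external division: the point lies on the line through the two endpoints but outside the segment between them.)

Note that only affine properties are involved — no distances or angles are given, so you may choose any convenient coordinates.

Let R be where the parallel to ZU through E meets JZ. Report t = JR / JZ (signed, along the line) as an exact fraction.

Work in coordinates with E = (0, 0), Q = (1, 0), K = (0, 1).
1. J is the midpoint of EK ⇒ J = (0, 1/2)
2. B lies on line KQ with KB:BQ = 3:(-4) ⇒ B = (-3, 4)
3. W lies on line BK with BW:WK = -5:1 ⇒ W = (3/4, 1/4)
4. U lies on line QK with QU:UK = 3:5 ⇒ U = (5/8, 3/8)
5. Z is the intersection of line BJ and line EW ⇒ Z = (1/3, 1/9)
through E parallel to ZU: direction (7/24, 19/72); meets JZ at R = (7/29, 19/87)
R = J + t·(Z−J) with t = 21/29

t = 21/29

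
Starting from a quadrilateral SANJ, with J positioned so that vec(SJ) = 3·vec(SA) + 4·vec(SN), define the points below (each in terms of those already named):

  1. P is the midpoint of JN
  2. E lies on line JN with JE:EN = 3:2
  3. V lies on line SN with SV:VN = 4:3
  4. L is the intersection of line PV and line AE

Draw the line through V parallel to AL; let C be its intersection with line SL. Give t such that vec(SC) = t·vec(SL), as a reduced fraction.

Set S = (0, 0), A = (1, 0), N = (0, 1), J = (3, 4); any affine frame gives the same invariant.
1. P is the midpoint of JN ⇒ P = (3/2, 5/2)
2. E lies on line JN with JE:EN = 3:2 ⇒ E = (6/5, 11/5)
3. V lies on line SN with SV:VN = 4:3 ⇒ V = (0, 4/7)
4. L is the intersection of line PV and line AE ⇒ L = (81/68, 143/68)
through V parallel to AL: direction (13/68, 143/68); meets SL at C = (-81/1309, -13/119)
C = S + t·(L−S) with t = -4/77

t = -4/77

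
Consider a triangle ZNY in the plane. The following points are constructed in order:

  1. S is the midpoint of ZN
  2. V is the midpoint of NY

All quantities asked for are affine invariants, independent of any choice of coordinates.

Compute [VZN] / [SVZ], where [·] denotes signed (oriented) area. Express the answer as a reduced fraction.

Work in coordinates with Z = (0, 0), N = (1, 0), Y = (0, 1).
1. S is the midpoint of ZN ⇒ S = (1/2, 0)
2. V is the midpoint of NY ⇒ V = (1/2, 1/2)
2·[VZN] = 1/2, 2·[SVZ] = 1/4
[VZN]:[SVZ] = 1/2:1/4 = 2

[VZN]:[SVZ] = 2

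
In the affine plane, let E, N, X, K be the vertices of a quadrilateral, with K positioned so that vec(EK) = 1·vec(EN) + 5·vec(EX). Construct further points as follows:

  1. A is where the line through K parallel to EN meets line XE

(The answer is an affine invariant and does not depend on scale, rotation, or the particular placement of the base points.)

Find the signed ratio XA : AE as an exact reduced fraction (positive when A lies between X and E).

Set E = (0, 0), N = (1, 0), X = (0, 1), K = (1, 5); any affine frame gives the same invariant.
1. A is where the line through K parallel to EN meets line XE ⇒ A = (0, 5)
A = X + t·(E−X) with t = -4, so XA:AE = t:(1−t) = -4:5

XA:AE = -4/5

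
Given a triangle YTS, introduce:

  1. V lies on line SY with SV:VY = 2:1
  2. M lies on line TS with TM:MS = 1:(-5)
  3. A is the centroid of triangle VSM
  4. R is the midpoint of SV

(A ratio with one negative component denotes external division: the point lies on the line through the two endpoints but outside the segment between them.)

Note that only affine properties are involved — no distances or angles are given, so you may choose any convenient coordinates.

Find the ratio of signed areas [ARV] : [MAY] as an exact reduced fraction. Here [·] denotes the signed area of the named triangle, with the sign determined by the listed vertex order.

Work in coordinates with Y = (0, 0), T = (1, 0), S = (0, 1).
1. V lies on line SY with SV:VY = 2:1 ⇒ V = (0, 1/3)
2. M lies on line TS with TM:MS = 1:(-5) ⇒ M = (5/4, -1/4)
3. A is the centroid of triangle VSM ⇒ A = (5/12, 13/36)
4. R is the midpoint of SV ⇒ R = (0, 2/3)
2·[ARV] = 5/36, 2·[MAY] = 5/9
[ARV]:[MAY] = 5/36:5/9 = 1/4

[ARV]:[MAY] = 1/4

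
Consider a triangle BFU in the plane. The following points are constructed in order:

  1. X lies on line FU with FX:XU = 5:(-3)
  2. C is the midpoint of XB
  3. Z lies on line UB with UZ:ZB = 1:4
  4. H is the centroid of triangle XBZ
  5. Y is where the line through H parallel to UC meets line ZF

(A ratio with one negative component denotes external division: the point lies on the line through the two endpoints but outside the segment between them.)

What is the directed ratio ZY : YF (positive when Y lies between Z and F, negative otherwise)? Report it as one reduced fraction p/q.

ZY:YF = -2/9

Choose coordinates B = (0, 0), F = (1, 0), U = (0, 1).
1. X lies on line FU with FX:XU = 5:(-3) ⇒ X = (-3/2, 5/2)
2. C is the midpoint of XB ⇒ C = (-3/4, 5/4)
3. Z lies on line UB with UZ:ZB = 1:4 ⇒ Z = (0, 4/5)
4. H is the centroid of triangle XBZ ⇒ H = (-1/2, 11/10)
5. Y is where the line through H parallel to UC meets line ZF ⇒ Y = (-2/7, 36/35)
Y = Z + t·(F−Z) with t = -2/7, so ZY:YF = t:(1−t) = -2/7:9/7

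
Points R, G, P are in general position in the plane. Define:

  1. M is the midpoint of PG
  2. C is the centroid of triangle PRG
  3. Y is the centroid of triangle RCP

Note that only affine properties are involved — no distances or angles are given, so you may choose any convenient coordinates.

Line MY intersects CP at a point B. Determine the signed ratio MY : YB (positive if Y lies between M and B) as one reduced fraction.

MY:YB = -5/2

Assign R = (0, 0), G = (1, 0), P = (0, 1) — the answer is frame-independent, so this choice is without loss of generality.
1. M is the midpoint of PG ⇒ M = (1/2, 1/2)
2. C is the centroid of triangle PRG ⇒ C = (1/3, 1/3)
3. Y is the centroid of triangle RCP ⇒ Y = (1/9, 4/9)
line MY meets CP at B = (4/15, 7/15)
Y = M + t·(B−M) with t = 5/3, so MY:YB = 5/3:-2/3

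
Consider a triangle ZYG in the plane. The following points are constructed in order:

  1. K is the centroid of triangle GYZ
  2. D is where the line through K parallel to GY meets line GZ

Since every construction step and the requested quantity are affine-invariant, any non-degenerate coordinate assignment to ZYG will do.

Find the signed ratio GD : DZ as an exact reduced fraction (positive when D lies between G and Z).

GD:DZ = 1/2

Assign Z = (0, 0), Y = (1, 0), G = (0, 1) — the answer is frame-independent, so this choice is without loss of generality.
1. K is the centroid of triangle GYZ ⇒ K = (1/3, 1/3)
2. D is where the line through K parallel to GY meets line GZ ⇒ D = (0, 2/3)
D = G + t·(Z−G) with t = 1/3, so GD:DZ = t:(1−t) = 1/3:2/3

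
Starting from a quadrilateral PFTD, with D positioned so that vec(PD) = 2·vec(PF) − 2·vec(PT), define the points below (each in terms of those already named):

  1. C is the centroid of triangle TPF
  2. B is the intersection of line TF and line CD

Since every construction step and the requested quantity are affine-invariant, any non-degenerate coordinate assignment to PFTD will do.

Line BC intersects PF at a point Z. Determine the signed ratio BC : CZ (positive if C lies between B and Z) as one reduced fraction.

Set P = (0, 0), F = (1, 0), T = (0, 1), D = (2, -2); any affine frame gives the same invariant.
1. C is the centroid of triangle TPF ⇒ C = (1/3, 1/3)
2. B is the intersection of line TF and line CD ⇒ B = (-1/2, 3/2)
line BC meets PF at Z = (4/7, 0)
C = B + t·(Z−B) with t = 7/9, so BC:CZ = 7/9:2/9

BC:CZ = 7/2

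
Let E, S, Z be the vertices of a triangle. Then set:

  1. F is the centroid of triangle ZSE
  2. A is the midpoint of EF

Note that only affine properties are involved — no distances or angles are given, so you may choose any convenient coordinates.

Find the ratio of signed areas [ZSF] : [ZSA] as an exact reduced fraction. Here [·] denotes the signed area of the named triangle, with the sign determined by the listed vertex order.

Assign E = (0, 0), S = (1, 0), Z = (0, 1) — the answer is frame-independent, so this choice is without loss of generality.
1. F is the centroid of triangle ZSE ⇒ F = (1/3, 1/3)
2. A is the midpoint of EF ⇒ A = (1/6, 1/6)
2·[ZSF] = -1/3, 2·[ZSA] = -2/3
[ZSF]:[ZSA] = -1/3:-2/3 = 1/2

[ZSF]:[ZSA] = 1/2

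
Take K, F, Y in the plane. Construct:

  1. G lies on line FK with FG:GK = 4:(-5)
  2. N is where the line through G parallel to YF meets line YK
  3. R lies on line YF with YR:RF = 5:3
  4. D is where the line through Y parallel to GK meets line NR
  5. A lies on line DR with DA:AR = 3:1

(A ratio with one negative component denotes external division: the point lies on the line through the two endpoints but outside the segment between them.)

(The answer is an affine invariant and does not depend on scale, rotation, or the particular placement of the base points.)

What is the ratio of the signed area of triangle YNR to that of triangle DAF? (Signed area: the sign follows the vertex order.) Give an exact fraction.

[YNR]:[DAF] = -148/9

Set K = (0, 0), F = (1, 0), Y = (0, 1); any affine frame gives the same invariant.
1. G lies on line FK with FG:GK = 4:(-5) ⇒ G = (5, 0)
2. N is where the line through G parallel to YF meets line YK ⇒ N = (0, 5)
3. R lies on line YF with YR:RF = 5:3 ⇒ R = (5/8, 3/8)
4. D is where the line through Y parallel to GK meets line NR ⇒ D = (20/37, 1)
5. A lies on line DR with DA:AR = 3:1 ⇒ A = (715/1184, 17/32)
2·[YNR] = -5/2, 2·[DAF] = 45/296
[YNR]:[DAF] = -5/2:45/296 = -148/9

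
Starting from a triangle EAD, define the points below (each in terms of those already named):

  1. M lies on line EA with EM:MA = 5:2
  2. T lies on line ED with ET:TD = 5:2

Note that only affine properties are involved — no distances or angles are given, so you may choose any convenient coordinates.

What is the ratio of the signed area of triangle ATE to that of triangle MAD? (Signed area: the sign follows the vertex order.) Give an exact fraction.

[ATE]:[MAD] = 5/2

Assign E = (0, 0), A = (1, 0), D = (0, 1) — the answer is frame-independent, so this choice is without loss of generality.
1. M lies on line EA with EM:MA = 5:2 ⇒ M = (5/7, 0)
2. T lies on line ED with ET:TD = 5:2 ⇒ T = (0, 5/7)
2·[ATE] = 5/7, 2·[MAD] = 2/7
[ATE]:[MAD] = 5/7:2/7 = 5/2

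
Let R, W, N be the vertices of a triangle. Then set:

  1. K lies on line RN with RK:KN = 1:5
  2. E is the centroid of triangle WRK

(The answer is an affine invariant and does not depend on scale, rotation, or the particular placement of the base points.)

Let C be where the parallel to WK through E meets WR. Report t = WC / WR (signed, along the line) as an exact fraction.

Work in coordinates with R = (0, 0), W = (1, 0), N = (0, 1).
1. K lies on line RN with RK:KN = 1:5 ⇒ K = (0, 1/6)
2. E is the centroid of triangle WRK ⇒ E = (1/3, 1/18)
through E parallel to WK: direction (-1, 1/6); meets WR at C = (2/3, 0)
C = W + t·(R−W) with t = 1/3

t = 1/3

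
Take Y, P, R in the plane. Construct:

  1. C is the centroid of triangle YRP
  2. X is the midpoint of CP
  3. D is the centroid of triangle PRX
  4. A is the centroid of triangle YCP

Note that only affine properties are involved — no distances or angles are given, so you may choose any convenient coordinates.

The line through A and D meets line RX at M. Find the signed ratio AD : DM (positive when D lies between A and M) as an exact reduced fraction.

AD:DM = -5

Choose coordinates Y = (0, 0), P = (1, 0), R = (0, 1).
1. C is the centroid of triangle YRP ⇒ C = (1/3, 1/3)
2. X is the midpoint of CP ⇒ X = (2/3, 1/6)
3. D is the centroid of triangle PRX ⇒ D = (5/9, 7/18)
4. A is the centroid of triangle YCP ⇒ A = (4/9, 1/9)
line AD meets RX at M = (8/15, 1/3)
D = A + t·(M−A) with t = 5/4, so AD:DM = 5/4:-1/4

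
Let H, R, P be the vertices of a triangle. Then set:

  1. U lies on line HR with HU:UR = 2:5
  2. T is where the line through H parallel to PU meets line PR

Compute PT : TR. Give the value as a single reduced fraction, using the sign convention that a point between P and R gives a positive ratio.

PT:TR = -2/7

Work in coordinates with H = (0, 0), R = (1, 0), P = (0, 1).
1. U lies on line HR with HU:UR = 2:5 ⇒ U = (2/7, 0)
2. T is where the line through H parallel to PU meets line PR ⇒ T = (-2/5, 7/5)
T = P + t·(R−P) with t = -2/5, so PT:TR = t:(1−t) = -2/5:7/5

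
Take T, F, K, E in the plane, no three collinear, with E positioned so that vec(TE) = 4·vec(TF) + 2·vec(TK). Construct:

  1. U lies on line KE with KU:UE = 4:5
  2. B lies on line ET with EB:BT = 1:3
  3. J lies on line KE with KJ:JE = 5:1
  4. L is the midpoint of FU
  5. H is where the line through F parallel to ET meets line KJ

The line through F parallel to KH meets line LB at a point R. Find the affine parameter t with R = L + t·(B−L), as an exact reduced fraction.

t = -5/3

Set T = (0, 0), F = (1, 0), K = (0, 1), E = (4, 2); any affine frame gives the same invariant.
1. U lies on line KE with KU:UE = 4:5 ⇒ U = (16/9, 13/9)
2. B lies on line ET with EB:BT = 1:3 ⇒ B = (3, 3/2)
3. J lies on line KE with KJ:JE = 5:1 ⇒ J = (10/3, 11/6)
4. L is the midpoint of FU ⇒ L = (25/18, 13/18)
5. H is where the line through F parallel to ET meets line KJ ⇒ H = (6, 5/2)
through F parallel to KH: direction (6, 3/2); meets LB at R = (-35/27, -31/54)
R = L + t·(B−L) with t = -5/3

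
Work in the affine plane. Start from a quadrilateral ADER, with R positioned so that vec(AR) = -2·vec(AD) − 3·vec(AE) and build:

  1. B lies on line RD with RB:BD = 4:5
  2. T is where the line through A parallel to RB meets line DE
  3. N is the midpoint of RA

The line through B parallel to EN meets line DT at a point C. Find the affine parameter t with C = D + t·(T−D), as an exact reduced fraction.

t = 10/7

Set A = (0, 0), D = (1, 0), E = (0, 1), R = (-2, -3); any affine frame gives the same invariant.
1. B lies on line RD with RB:BD = 4:5 ⇒ B = (-2/3, -5/3)
2. T is where the line through A parallel to RB meets line DE ⇒ T = (1/2, 1/2)
3. N is the midpoint of RA ⇒ N = (-1, -3/2)
through B parallel to EN: direction (-1, -5/2); meets DT at C = (2/7, 5/7)
C = D + t·(T−D) with t = 10/7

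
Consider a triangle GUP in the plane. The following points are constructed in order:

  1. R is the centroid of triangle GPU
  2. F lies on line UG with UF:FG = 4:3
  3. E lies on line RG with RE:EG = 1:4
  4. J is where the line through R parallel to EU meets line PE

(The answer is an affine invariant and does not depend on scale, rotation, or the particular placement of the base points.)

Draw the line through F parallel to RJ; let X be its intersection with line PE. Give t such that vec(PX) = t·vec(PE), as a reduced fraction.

Work in coordinates with G = (0, 0), U = (1, 0), P = (0, 1).
1. R is the centroid of triangle GPU ⇒ R = (1/3, 1/3)
2. F lies on line UG with UF:FG = 4:3 ⇒ F = (3/7, 0)
3. E lies on line RG with RE:EG = 1:4 ⇒ E = (4/15, 4/15)
4. J is where the line through R parallel to EU meets line PE ⇒ J = (8/35, 13/35)
through F parallel to RJ: direction (-11/105, 4/105); meets PE at X = (52/147, 4/147)
X = P + t·(E−P) with t = 65/49

t = 65/49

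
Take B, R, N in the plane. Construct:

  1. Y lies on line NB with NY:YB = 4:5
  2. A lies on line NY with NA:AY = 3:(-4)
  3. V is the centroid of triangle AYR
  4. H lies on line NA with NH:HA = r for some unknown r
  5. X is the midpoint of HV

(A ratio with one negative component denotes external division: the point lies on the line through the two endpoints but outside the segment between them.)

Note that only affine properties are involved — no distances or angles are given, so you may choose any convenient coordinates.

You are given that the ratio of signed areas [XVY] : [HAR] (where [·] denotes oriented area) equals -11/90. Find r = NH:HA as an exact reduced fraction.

Set B = (0, 0), R = (1, 0), N = (0, 1); any affine frame gives the same invariant.
1. Y lies on line NB with NY:YB = 4:5 ⇒ Y = (0, 5/9)
2. A lies on line NY with NA:AY = 3:(-4) ⇒ A = (0, 7/3)
3. V is the centroid of triangle AYR ⇒ V = (1/3, 26/27)
4. With NH:HA = r, write λ = r/(r+1) so H = N + λ·(A−N); H is affine-linear in λ
5. X is the midpoint of HV ⇒ X is an affine combination of earlier points and hence also affine-linear in λ
Every point depending on H is an affine combination of H and λ-independent points, so each such coordinate is linear in λ; the λ² term in each signed area is a multiple of (A−N)×(A−N) = 0, so 2·[XVY] and 2·[HAR] are each linear in λ. Evaluating at λ=0 and λ=1:
  2·[XVY] = -2/9·λ − 2/27,   2·[HAR] = 4/3·λ − 4/3
So [XVY]:[HAR] = (-2/9·λ − 2/27) / (4/3·λ − 4/3). Setting this equal to -11/90:
  -2/9·λ − 2/27 = -11/90·(4/3·λ − 4/3)  ⇒  λ = -4
Then r = λ/(1−λ) = (-4)/(5) = -4/5. Check: with r = -4/5, H = (0, -13/3) and [XVY]:[HAR] = -11/90 as required.

r = -4/5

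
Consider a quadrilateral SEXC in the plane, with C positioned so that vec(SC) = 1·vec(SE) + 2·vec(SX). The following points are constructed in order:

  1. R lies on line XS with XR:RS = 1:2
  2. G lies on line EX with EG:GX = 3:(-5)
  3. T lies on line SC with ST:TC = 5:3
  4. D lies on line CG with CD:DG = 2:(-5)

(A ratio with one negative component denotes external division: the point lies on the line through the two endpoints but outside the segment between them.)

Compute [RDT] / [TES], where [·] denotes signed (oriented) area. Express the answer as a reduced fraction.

[RDT]:[TES] = 11/6

Assign S = (0, 0), E = (1, 0), X = (0, 1), C = (1, 2) — the answer is frame-independent, so this choice is without loss of generality.
1. R lies on line XS with XR:RS = 1:2 ⇒ R = (0, 2/3)
2. G lies on line EX with EG:GX = 3:(-5) ⇒ G = (5/2, -3/2)
3. T lies on line SC with ST:TC = 5:3 ⇒ T = (5/8, 5/4)
4. D lies on line CG with CD:DG = 2:(-5) ⇒ D = (0, 13/3)
2·[RDT] = -55/24, 2·[TES] = -5/4
[RDT]:[TES] = -55/24:-5/4 = 11/6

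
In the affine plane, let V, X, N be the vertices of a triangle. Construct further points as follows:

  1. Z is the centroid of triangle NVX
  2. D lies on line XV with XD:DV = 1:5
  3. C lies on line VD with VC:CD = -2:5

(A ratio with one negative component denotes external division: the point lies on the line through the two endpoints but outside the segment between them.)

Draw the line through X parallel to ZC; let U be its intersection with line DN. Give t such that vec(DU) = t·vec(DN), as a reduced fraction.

Choose coordinates V = (0, 0), X = (1, 0), N = (0, 1).
1. Z is the centroid of triangle NVX ⇒ Z = (1/3, 1/3)
2. D lies on line XV with XD:DV = 1:5 ⇒ D = (5/6, 0)
3. C lies on line VD with VC:CD = -2:5 ⇒ C = (-5/9, 0)
through X parallel to ZC: direction (-8/9, -1/3); meets DN at U = (55/63, -1/21)
U = D + t·(N−D) with t = -1/21

t = -1/21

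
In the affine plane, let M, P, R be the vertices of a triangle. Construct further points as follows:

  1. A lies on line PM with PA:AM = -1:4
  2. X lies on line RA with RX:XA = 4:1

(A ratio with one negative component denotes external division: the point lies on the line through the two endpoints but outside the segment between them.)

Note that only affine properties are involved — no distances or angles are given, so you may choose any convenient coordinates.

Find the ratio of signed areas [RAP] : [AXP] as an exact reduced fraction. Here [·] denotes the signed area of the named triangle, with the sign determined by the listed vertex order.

Work in coordinates with M = (0, 0), P = (1, 0), R = (0, 1).
1. A lies on line PM with PA:AM = -1:4 ⇒ A = (4/3, 0)
2. X lies on line RA with RX:XA = 4:1 ⇒ X = (16/15, 1/5)
2·[RAP] = -1/3, 2·[AXP] = 1/15
[RAP]:[AXP] = -1/3:1/15 = -5

[RAP]:[AXP] = -5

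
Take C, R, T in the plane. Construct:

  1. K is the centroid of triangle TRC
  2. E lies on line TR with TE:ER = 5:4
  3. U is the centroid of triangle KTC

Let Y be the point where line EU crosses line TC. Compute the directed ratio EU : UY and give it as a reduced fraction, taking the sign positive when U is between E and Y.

Set C = (0, 0), R = (1, 0), T = (0, 1); any affine frame gives the same invariant.
1. K is the centroid of triangle TRC ⇒ K = (1/3, 1/3)
2. E lies on line TR with TE:ER = 5:4 ⇒ E = (5/9, 4/9)
3. U is the centroid of triangle KTC ⇒ U = (1/9, 4/9)
line EU meets TC at Y = (0, 4/9)
U = E + t·(Y−E) with t = 4/5, so EU:UY = 4/5:1/5

EU:UY = 4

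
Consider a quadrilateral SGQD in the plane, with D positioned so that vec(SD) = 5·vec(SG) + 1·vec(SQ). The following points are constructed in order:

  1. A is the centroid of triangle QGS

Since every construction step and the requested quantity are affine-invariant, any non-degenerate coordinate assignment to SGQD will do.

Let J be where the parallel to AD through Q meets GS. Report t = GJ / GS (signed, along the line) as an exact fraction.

Choose coordinates S = (0, 0), G = (1, 0), Q = (0, 1), D = (5, 1).
1. A is the centroid of triangle QGS ⇒ A = (1/3, 1/3)
through Q parallel to AD: direction (14/3, 2/3); meets GS at J = (-7, 0)
J = G + t·(S−G) with t = 8

t = 8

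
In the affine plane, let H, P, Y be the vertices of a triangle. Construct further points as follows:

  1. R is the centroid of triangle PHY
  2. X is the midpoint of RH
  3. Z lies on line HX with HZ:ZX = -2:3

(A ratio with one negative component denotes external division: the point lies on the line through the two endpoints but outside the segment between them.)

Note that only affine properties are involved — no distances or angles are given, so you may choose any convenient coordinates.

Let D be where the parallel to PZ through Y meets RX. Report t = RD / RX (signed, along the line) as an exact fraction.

t = -6

Set H = (0, 0), P = (1, 0), Y = (0, 1); any affine frame gives the same invariant.
1. R is the centroid of triangle PHY ⇒ R = (1/3, 1/3)
2. X is the midpoint of RH ⇒ X = (1/6, 1/6)
3. Z lies on line HX with HZ:ZX = -2:3 ⇒ Z = (-1/3, -1/3)
through Y parallel to PZ: direction (-4/3, -1/3); meets RX at D = (4/3, 4/3)
D = R + t·(X−R) with t = -6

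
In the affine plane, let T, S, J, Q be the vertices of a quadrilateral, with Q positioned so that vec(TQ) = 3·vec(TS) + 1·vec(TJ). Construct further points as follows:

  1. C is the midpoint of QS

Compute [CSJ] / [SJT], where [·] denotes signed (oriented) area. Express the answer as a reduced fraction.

Assign T = (0, 0), S = (1, 0), J = (0, 1), Q = (3, 1) — the answer is frame-independent, so this choice is without loss of generality.
1. C is the midpoint of QS ⇒ C = (2, 1/2)
2·[CSJ] = -3/2, 2·[SJT] = 1
[CSJ]:[SJT] = -3/2:1 = -3/2

[CSJ]:[SJT] = -3/2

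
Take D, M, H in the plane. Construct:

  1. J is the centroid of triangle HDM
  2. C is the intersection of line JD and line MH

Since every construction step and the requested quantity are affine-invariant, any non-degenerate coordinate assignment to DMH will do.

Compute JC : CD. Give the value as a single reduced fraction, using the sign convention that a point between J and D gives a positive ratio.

Set D = (0, 0), M = (1, 0), H = (0, 1); any affine frame gives the same invariant.
1. J is the centroid of triangle HDM ⇒ J = (1/3, 1/3)
2. C is the intersection of line JD and line MH ⇒ C = (1/2, 1/2)
C = J + t·(D−J) with t = -1/2, so JC:CD = t:(1−t) = -1/2:3/2

JC:CD = -1/3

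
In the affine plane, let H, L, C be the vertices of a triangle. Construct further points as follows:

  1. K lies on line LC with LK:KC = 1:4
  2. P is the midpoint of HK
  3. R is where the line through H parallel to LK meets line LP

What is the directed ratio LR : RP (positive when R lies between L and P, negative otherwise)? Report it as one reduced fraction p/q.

Assign H = (0, 0), L = (1, 0), C = (0, 1) — the answer is frame-independent, so this choice is without loss of generality.
1. K lies on line LC with LK:KC = 1:4 ⇒ K = (4/5, 1/5)
2. P is the midpoint of HK ⇒ P = (2/5, 1/10)
3. R is where the line through H parallel to LK meets line LP ⇒ R = (-1/5, 1/5)
R = L + t·(P−L) with t = 2, so LR:RP = t:(1−t) = 2:-1

LR:RP = -2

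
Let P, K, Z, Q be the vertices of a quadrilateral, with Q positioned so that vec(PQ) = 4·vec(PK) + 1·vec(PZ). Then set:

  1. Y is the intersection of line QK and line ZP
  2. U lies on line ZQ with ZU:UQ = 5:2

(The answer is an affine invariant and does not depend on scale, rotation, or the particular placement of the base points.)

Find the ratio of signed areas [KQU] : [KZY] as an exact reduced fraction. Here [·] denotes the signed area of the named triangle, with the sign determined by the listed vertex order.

Set P = (0, 0), K = (1, 0), Z = (0, 1), Q = (4, 1); any affine frame gives the same invariant.
1. Y is the intersection of line QK and line ZP ⇒ Y = (0, -1/3)
2. U lies on line ZQ with ZU:UQ = 5:2 ⇒ U = (20/7, 1)
2·[KQU] = 8/7, 2·[KZY] = 4/3
[KQU]:[KZY] = 8/7:4/3 = 6/7

[KQU]:[KZY] = 6/7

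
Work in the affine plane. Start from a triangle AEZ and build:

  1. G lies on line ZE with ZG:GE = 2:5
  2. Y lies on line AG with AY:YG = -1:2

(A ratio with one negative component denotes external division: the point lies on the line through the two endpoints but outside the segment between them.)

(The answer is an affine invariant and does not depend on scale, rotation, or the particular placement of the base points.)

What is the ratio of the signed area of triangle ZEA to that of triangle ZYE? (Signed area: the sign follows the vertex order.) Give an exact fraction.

Work in coordinates with A = (0, 0), E = (1, 0), Z = (0, 1).
1. G lies on line ZE with ZG:GE = 2:5 ⇒ G = (2/7, 5/7)
2. Y lies on line AG with AY:YG = -1:2 ⇒ Y = (-2/7, -5/7)
2·[ZEA] = -1, 2·[ZYE] = 2
[ZEA]:[ZYE] = -1:2 = -1/2

[ZEA]:[ZYE] = -1/2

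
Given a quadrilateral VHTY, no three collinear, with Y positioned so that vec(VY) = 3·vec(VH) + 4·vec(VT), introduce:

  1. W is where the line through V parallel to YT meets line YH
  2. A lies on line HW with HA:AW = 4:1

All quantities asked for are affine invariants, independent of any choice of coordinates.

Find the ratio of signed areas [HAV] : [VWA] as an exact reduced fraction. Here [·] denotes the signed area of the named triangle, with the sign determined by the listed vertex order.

Set V = (0, 0), H = (1, 0), T = (0, 1), Y = (3, 4); any affine frame gives the same invariant.
1. W is where the line through V parallel to YT meets line YH ⇒ W = (2, 2)
2. A lies on line HW with HA:AW = 4:1 ⇒ A = (9/5, 8/5)
2·[HAV] = 8/5, 2·[VWA] = -2/5
[HAV]:[VWA] = 8/5:-2/5 = -4

[HAV]:[VWA] = -4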